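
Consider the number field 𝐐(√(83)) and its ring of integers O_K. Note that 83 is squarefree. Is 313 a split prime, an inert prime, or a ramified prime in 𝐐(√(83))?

Since 83 ≢ 1 mod 4, the ring of integers is ℤ[√83] with discriminant 4·83 = 332.
disc(K) = 332 is not divisible by 313; 313 is unramified.
Legendre symbol by Euler's criterion: (83/313) ≡ 83^156 ≡ 1 (mod 313), i.e. (83/313) = 1.
Legendre symbol 1 ⇒ 313 is split.

313 splits in O_K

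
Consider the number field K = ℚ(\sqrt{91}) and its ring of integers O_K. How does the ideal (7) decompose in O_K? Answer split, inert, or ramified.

p ramifies

91 mod 4 = 3, hence disc K = 4·91 = 364 and O_K = ℤ[√91].
Ramification test: 7 | 364. The prime 7 ramifies in K.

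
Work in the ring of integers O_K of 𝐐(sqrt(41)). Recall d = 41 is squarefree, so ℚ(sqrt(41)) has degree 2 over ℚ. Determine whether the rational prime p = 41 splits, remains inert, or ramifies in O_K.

d = 41 ≡ 1 (mod 4), so O_K = ℤ[(1+√41)/2] and disc(K) = d = 41.
41 divides disc(K) = 41, so 41 ramifies.

ramified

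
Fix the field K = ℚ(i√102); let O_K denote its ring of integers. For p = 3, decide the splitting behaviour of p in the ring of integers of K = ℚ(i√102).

-102 mod 4 = 2, hence disc K = 4·(-102) = -408 and O_K = ℤ[√-102].
3 divides disc(K) = -408, so 3 ramifies.

ramified — (3) = 𝔭²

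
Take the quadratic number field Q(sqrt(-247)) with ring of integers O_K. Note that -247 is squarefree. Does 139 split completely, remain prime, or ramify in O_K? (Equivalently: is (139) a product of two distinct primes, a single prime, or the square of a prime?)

-247 mod 4 = 1, hence disc K = -247 and O_K = ℤ[(1+√-247)/2].
139 ∤ -247, so 139 is unramified.
Compute (-247/139) via Euler: 31^((139-1)/2) mod 139 = 1, so (-247/139) = 1.
(-247/139) = 1, so 139 splits.

split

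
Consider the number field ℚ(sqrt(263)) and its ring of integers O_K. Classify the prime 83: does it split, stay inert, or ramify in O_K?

Since 263 ≢ 1 mod 4, the ring of integers is ℤ[√263] with discriminant 4·263 = 1052.
Since gcd(83, 1052) = 1 the prime 83 does not ramify.
Euler's criterion: 263^41 mod 83 = 82. Thus (263|83) = -1.
(263/83) = -1, so 83 is inert.

inert — (83) stays prime in O_K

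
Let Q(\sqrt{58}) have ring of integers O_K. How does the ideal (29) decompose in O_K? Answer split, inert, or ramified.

29 is ramified

58 mod 4 = 2, hence disc K = 4·58 = 232 and O_K = ℤ[√58].
disc(K) = 232 = 29·8, so p = 29 is ramified.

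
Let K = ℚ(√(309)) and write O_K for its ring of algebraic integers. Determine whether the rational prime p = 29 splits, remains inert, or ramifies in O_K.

inert — (29) stays prime in O_K

309 mod 4 = 1, hence disc K = 309 and O_K = ℤ[(1+√309)/2].
disc(K) = 309 is not divisible by 29; 29 is unramified.
(309/29) = 19^14 mod 29 = 28, giving Legendre symbol -1.
Legendre symbol -1 ⇒ 29 is inert.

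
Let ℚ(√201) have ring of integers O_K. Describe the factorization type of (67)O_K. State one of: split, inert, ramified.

Since 201 ≡ 1 mod 4, the ring of integers is ℤ[(1+√201)/2] with discriminant 201.
disc(K) = 201 = 67·3, so p = 67 is ramified.

ramifies in O_K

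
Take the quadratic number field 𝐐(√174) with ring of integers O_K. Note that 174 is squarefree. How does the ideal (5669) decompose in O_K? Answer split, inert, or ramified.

remains prime (inert)

174 mod 4 = 2, hence disc K = 4·174 = 696 and O_K = ℤ[√174].
disc(K) = 696 is not divisible by 5669; 5669 is unramified.
(174/5669) = 174^2834 mod 5669 = 5668, giving Legendre symbol -1.
Legendre symbol -1 ⇒ 5669 is inert.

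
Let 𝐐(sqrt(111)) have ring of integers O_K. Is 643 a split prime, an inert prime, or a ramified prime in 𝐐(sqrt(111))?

d = 111 ≡ 3 (mod 4), so O_K = ℤ[√111] and disc(K) = 4d = 444.
643 ∤ 444, so 643 is unramified.
(111/643) = 111^321 mod 643 = 1, giving Legendre symbol 1.
d is a quadratic residue mod p, hence 643 splits in O_K.

splits completely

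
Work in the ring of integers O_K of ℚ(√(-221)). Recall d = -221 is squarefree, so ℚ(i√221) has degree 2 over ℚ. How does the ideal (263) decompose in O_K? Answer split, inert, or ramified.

d = -221 ≡ 3 (mod 4), so O_K = ℤ[√-221] and disc(K) = 4d = -884.
Since gcd(263, -884) = 1 the prime 263 does not ramify.
Euler's criterion: (-221)^131 mod 263 = 262. Thus (-221|263) = -1.
(-221/263) = -1, so 263 is inert.

p is inert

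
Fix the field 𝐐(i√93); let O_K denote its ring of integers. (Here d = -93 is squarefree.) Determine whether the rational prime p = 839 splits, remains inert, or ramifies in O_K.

split — (839) = 𝔭₁𝔭₂ with 𝔭₁ ≠ 𝔭₂

-93 mod 4 = 3, hence disc K = 4·(-93) = -372 and O_K = ℤ[√-93].
839 ∤ -372, so 839 is unramified.
(-93/839) = 746^419 mod 839 = 1, giving Legendre symbol 1.
Legendre symbol 1 ⇒ 839 is split.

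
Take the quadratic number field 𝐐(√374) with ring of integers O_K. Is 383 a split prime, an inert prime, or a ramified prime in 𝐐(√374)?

d = 374 ≡ 2 (mod 4), so O_K = ℤ[√374] and disc(K) = 4d = 1496.
disc(K) = 1496 is not divisible by 383; 383 is unramified.
Legendre symbol by Euler's criterion: (374/383) ≡ 374^191 ≡ 382 (mod 383), i.e. (374/383) = -1.
d is a non-residue mod p, hence 383 remains inert in O_K.

383 remains inert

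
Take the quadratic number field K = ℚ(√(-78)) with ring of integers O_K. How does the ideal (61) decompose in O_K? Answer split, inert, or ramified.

p is inert

d = -78 ≡ 2 (mod 4), so O_K = ℤ[√-78] and disc(K) = 4d = -312.
61 ∤ -312, so 61 is unramified.
(-78/61) = 44^30 mod 61 = 60, giving Legendre symbol -1.
Legendre symbol -1 ⇒ 61 is inert.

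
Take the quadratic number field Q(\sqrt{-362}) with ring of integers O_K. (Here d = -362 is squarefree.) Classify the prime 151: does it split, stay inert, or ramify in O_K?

Since -362 ≢ 1 mod 4, the ring of integers is ℤ[√-362] with discriminant 4·(-362) = -1448.
Since gcd(151, -1448) = 1 the prime 151 does not ramify.
Legendre symbol by Euler's criterion: (-362/151) ≡ (-362)^75 ≡ 1 (mod 151), i.e. (-362/151) = 1.
Legendre symbol 1 ⇒ 151 is split.

p splits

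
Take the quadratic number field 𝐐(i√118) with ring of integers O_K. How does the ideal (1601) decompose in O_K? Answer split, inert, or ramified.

d = -118 ≡ 2 (mod 4), so O_K = ℤ[√-118] and disc(K) = 4d = -472.
Since gcd(1601, -472) = 1 the prime 1601 does not ramify.
Legendre symbol by Euler's criterion: (-118/1601) ≡ (-118)^800 ≡ 1600 (mod 1601), i.e. (-118/1601) = -1.
(-118/1601) = -1, so 1601 is inert.

1601 remains inert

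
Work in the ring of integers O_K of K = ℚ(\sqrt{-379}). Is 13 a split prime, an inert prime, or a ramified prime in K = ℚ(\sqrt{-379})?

-379 mod 4 = 1, hence disc K = -379 and O_K = ℤ[(1+√-379)/2].
disc(K) = -379 is not divisible by 13; 13 is unramified.
Compute (-379/13) via Euler: 11^((13-1)/2) mod 13 = 12, so (-379/13) = -1.
(-379/13) = -1, so 13 is inert.

inert — (13) stays prime in O_K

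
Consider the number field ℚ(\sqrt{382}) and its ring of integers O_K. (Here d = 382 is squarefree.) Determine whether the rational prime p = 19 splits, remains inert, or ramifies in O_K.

19 remains inert

Since 382 ≢ 1 mod 4, the ring of integers is ℤ[√382] with discriminant 4·382 = 1528.
Since gcd(19, 1528) = 1 the prime 19 does not ramify.
Euler's criterion: 382^9 mod 19 = 18. Thus (382|19) = -1.
(382/19) = -1, so 19 is inert.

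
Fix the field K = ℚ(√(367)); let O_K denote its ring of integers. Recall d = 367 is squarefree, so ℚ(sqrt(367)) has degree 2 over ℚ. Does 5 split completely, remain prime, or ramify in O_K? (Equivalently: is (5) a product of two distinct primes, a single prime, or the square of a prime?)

remains prime (inert)

d = 367 ≡ 3 (mod 4), so O_K = ℤ[√367] and disc(K) = 4d = 1468.
5 ∤ 1468, so 5 is unramified.
(367/5) = 2^2 mod 5 = 4, giving Legendre symbol -1.
(367/5) = -1, so 5 is inert.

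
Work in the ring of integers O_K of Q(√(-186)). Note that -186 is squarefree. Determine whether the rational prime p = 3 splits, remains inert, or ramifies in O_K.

ramified

Since -186 ≢ 1 mod 4, the ring of integers is ℤ[√-186] with discriminant 4·(-186) = -744.
Ramification test: 3 | -744. The prime 3 ramifies in K.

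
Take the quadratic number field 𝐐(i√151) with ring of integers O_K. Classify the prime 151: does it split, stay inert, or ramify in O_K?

-151 mod 4 = 1, hence disc K = -151 and O_K = ℤ[(1+√-151)/2].
disc(K) = -151 = 151·(-1), so p = 151 is ramified.

151 is ramified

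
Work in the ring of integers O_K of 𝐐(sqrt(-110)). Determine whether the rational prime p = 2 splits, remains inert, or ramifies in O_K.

p ramifies

d = -110 ≡ 2 (mod 4), so O_K = ℤ[√-110] and disc(K) = 4d = -440.
Ramification test: 2 | -440. The prime 2 ramifies in K.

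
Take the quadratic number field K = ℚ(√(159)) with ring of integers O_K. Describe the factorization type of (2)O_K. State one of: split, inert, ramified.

ramified

Since 159 ≢ 1 mod 4, the ring of integers is ℤ[√159] with discriminant 4·159 = 636.
2 divides disc(K) = 636, so 2 ramifies.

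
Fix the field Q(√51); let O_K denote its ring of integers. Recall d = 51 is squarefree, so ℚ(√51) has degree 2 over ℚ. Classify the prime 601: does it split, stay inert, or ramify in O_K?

remains prime (inert)

51 mod 4 = 3, hence disc K = 4·51 = 204 and O_K = ℤ[√51].
disc(K) = 204 is not divisible by 601; 601 is unramified.
Euler's criterion: 51^300 mod 601 = 600. Thus (51|601) = -1.
d is a non-residue mod p, hence 601 remains inert in O_K.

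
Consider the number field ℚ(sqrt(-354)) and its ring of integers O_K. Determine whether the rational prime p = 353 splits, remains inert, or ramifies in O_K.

-354 mod 4 = 2, hence disc K = 4·(-354) = -1416 and O_K = ℤ[√-354].
353 ∤ -1416, so 353 is unramified.
Compute (-354/353) via Euler: 352^((353-1)/2) mod 353 = 1, so (-354/353) = 1.
(-354/353) = 1, so 353 splits.

split — (353) = 𝔭₁𝔭₂ with 𝔭₁ ≠ 𝔭₂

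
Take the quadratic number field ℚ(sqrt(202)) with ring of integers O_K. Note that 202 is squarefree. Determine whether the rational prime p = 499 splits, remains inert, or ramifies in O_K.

Since 202 ≢ 1 mod 4, the ring of integers is ℤ[√202] with discriminant 4·202 = 808.
disc(K) = 808 is not divisible by 499; 499 is unramified.
Compute (202/499) via Euler: 202^((499-1)/2) mod 499 = 498, so (202/499) = -1.
d is a non-residue mod p, hence 499 remains inert in O_K.

remains prime (inert)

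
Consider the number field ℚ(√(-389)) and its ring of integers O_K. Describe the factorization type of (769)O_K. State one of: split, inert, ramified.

d = -389 ≡ 3 (mod 4), so O_K = ℤ[√-389] and disc(K) = 4d = -1556.
disc(K) = -1556 is not divisible by 769; 769 is unramified.
Compute (-389/769) via Euler: 380^((769-1)/2) mod 769 = 1, so (-389/769) = 1.
Legendre symbol 1 ⇒ 769 is split.

769 splits in O_K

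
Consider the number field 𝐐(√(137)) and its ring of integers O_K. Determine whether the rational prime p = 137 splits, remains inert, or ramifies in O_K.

p ramifies

d = 137 ≡ 1 (mod 4), so O_K = ℤ[(1+√137)/2] and disc(K) = d = 137.
Ramification test: 137 | 137. The prime 137 ramifies in K.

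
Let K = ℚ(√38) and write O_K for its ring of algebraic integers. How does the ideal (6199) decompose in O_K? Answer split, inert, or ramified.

38 mod 4 = 2, hence disc K = 4·38 = 152 and O_K = ℤ[√38].
disc(K) = 152 is not divisible by 6199; 6199 is unramified.
Compute (38/6199) via Euler: 38^((6199-1)/2) mod 6199 = 6198, so (38/6199) = -1.
Legendre symbol -1 ⇒ 6199 is inert.

6199 remains inert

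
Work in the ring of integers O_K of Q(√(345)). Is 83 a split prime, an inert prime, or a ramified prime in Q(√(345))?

p is inert

d = 345 ≡ 1 (mod 4), so O_K = ℤ[(1+√345)/2] and disc(K) = d = 345.
Since gcd(83, 345) = 1 the prime 83 does not ramify.
Euler's criterion: 345^41 mod 83 = 82. Thus (345|83) = -1.
d is a non-residue mod p, hence 83 remains inert in O_K.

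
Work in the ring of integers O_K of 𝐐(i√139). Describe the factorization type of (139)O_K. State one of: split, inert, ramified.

-139 mod 4 = 1, hence disc K = -139 and O_K = ℤ[(1+√-139)/2].
disc(K) = -139 = 139·(-1), so p = 139 is ramified.

139 is ramified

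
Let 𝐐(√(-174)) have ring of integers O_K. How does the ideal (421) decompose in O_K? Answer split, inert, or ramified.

-174 mod 4 = 2, hence disc K = 4·(-174) = -696 and O_K = ℤ[√-174].
disc(K) = -696 is not divisible by 421; 421 is unramified.
Euler's criterion: (-174)^210 mod 421 = 1. Thus (-174|421) = 1.
d is a quadratic residue mod p, hence 421 splits in O_K.

split — (421) = 𝔭₁𝔭₂ with 𝔭₁ ≠ 𝔭₂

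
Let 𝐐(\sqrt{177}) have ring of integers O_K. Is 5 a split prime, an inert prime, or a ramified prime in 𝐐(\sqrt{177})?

remains prime (inert)

177 mod 4 = 1, hence disc K = 177 and O_K = ℤ[(1+√177)/2].
disc(K) = 177 is not divisible by 5; 5 is unramified.
Compute (177/5) via Euler: 2^((5-1)/2) mod 5 = 4, so (177/5) = -1.
Legendre symbol -1 ⇒ 5 is inert.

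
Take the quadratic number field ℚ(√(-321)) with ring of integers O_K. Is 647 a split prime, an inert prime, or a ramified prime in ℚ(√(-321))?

d = -321 ≡ 3 (mod 4), so O_K = ℤ[√-321] and disc(K) = 4d = -1284.
disc(K) = -1284 is not divisible by 647; 647 is unramified.
Compute (-321/647) via Euler: 326^((647-1)/2) mod 647 = 646, so (-321/647) = -1.
Legendre symbol -1 ⇒ 647 is inert.

p is inert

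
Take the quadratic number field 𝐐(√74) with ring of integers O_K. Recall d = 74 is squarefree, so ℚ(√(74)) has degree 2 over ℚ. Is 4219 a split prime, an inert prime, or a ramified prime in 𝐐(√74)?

p is inert

74 mod 4 = 2, hence disc K = 4·74 = 296 and O_K = ℤ[√74].
4219 ∤ 296, so 4219 is unramified.
Compute (74/4219) via Euler: 74^((4219-1)/2) mod 4219 = 4218, so (74/4219) = -1.
(74/4219) = -1, so 4219 is inert.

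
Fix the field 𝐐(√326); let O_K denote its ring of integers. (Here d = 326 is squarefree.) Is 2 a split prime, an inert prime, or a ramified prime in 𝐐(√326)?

ramified — (2) = 𝔭²

326 mod 4 = 2, hence disc K = 4·326 = 1304 and O_K = ℤ[√326].
2 divides disc(K) = 1304, so 2 ramifies.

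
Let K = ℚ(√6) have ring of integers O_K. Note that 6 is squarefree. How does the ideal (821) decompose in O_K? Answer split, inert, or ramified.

6 mod 4 = 2, hence disc K = 4·6 = 24 and O_K = ℤ[√6].
Since gcd(821, 24) = 1 the prime 821 does not ramify.
(6/821) = 6^410 mod 821 = 1, giving Legendre symbol 1.
Legendre symbol 1 ⇒ 821 is split.

p splits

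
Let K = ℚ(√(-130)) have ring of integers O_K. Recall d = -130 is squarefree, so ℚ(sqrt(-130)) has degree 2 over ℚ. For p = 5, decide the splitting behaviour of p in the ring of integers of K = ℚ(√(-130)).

-130 mod 4 = 2, hence disc K = 4·(-130) = -520 and O_K = ℤ[√-130].
Ramification test: 5 | -520. The prime 5 ramifies in K.

ramifies in O_K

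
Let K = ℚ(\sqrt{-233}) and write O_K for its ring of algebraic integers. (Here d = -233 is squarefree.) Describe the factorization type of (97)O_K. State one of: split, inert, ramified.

inert

-233 mod 4 = 3, hence disc K = 4·(-233) = -932 and O_K = ℤ[√-233].
97 ∤ -932, so 97 is unramified.
(-233/97) = 58^48 mod 97 = 96, giving Legendre symbol -1.
(-233/97) = -1, so 97 is inert.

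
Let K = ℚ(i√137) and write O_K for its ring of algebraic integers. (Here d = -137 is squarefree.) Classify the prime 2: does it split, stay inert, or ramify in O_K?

ramified

-137 mod 4 = 3, hence disc K = 4·(-137) = -548 and O_K = ℤ[√-137].
disc(K) = -548 = 2·(-274), so p = 2 is ramified.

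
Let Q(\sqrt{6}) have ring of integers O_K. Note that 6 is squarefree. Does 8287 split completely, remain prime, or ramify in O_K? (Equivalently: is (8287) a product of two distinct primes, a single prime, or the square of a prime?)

Since 6 ≢ 1 mod 4, the ring of integers is ℤ[√6] with discriminant 4·6 = 24.
8287 ∤ 24, so 8287 is unramified.
(6/8287) = 6^4143 mod 8287 = 8286, giving Legendre symbol -1.
(6/8287) = -1, so 8287 is inert.

8287 remains inert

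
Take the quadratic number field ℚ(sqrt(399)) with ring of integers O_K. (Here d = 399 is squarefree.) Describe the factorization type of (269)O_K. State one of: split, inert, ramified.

d = 399 ≡ 3 (mod 4), so O_K = ℤ[√399] and disc(K) = 4d = 1596.
269 ∤ 1596, so 269 is unramified.
Compute (399/269) via Euler: 130^((269-1)/2) mod 269 = 268, so (399/269) = -1.
d is a non-residue mod p, hence 269 remains inert in O_K.

inert — (269) stays prime in O_K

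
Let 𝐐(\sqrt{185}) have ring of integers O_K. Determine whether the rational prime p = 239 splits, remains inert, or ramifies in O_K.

inert — (239) stays prime in O_K

d = 185 ≡ 1 (mod 4), so O_K = ℤ[(1+√185)/2] and disc(K) = d = 185.
Since gcd(239, 185) = 1 the prime 239 does not ramify.
Legendre symbol by Euler's criterion: (185/239) ≡ 185^119 ≡ 238 (mod 239), i.e. (185/239) = -1.
Legendre symbol -1 ⇒ 239 is inert.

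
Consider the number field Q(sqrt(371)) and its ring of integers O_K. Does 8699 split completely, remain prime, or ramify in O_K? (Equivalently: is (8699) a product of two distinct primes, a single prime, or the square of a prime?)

split — (8699) = 𝔭₁𝔭₂ with 𝔭₁ ≠ 𝔭₂

d = 371 ≡ 3 (mod 4), so O_K = ℤ[√371] and disc(K) = 4d = 1484.
Since gcd(8699, 1484) = 1 the prime 8699 does not ramify.
(371/8699) = 371^4349 mod 8699 = 1, giving Legendre symbol 1.
d is a quadratic residue mod p, hence 8699 splits in O_K.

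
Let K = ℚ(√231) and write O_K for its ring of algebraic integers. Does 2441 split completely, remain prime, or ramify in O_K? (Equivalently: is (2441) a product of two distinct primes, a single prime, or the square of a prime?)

Since 231 ≢ 1 mod 4, the ring of integers is ℤ[√231] with discriminant 4·231 = 924.
2441 ∤ 924, so 2441 is unramified.
Euler's criterion: 231^1220 mod 2441 = 2440. Thus (231|2441) = -1.
d is a non-residue mod p, hence 2441 remains inert in O_K.

inert — (2441) stays prime in O_K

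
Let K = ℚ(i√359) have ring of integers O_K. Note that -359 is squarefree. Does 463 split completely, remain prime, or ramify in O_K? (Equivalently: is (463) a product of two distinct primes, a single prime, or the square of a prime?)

Since -359 ≡ 1 mod 4, the ring of integers is ℤ[(1+√-359)/2] with discriminant -359.
Since gcd(463, -359) = 1 the prime 463 does not ramify.
Euler's criterion: (-359)^231 mod 463 = 462. Thus (-359|463) = -1.
Legendre symbol -1 ⇒ 463 is inert.

p is inert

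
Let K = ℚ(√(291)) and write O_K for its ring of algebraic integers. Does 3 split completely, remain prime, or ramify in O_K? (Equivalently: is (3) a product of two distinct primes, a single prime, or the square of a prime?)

3 is ramified

d = 291 ≡ 3 (mod 4), so O_K = ℤ[√291] and disc(K) = 4d = 1164.
disc(K) = 1164 = 3·388, so p = 3 is ramified.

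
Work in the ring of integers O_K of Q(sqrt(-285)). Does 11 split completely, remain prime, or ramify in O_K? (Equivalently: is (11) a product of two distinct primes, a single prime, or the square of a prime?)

Since -285 ≢ 1 mod 4, the ring of integers is ℤ[√-285] with discriminant 4·(-285) = -1140.
11 ∤ -1140, so 11 is unramified.
Compute (-285/11) via Euler: 1^((11-1)/2) mod 11 = 1, so (-285/11) = 1.
d is a quadratic residue mod p, hence 11 splits in O_K.

split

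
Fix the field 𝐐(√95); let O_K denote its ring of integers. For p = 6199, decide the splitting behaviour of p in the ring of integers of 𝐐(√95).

remains prime (inert)

Since 95 ≢ 1 mod 4, the ring of integers is ℤ[√95] with discriminant 4·95 = 380.
disc(K) = 380 is not divisible by 6199; 6199 is unramified.
Compute (95/6199) via Euler: 95^((6199-1)/2) mod 6199 = 6198, so (95/6199) = -1.
d is a non-residue mod p, hence 6199 remains inert in O_K.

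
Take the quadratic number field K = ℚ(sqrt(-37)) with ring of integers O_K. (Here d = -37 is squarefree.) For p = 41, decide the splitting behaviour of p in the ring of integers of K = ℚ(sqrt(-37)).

-37 mod 4 = 3, hence disc K = 4·(-37) = -148 and O_K = ℤ[√-37].
41 ∤ -148, so 41 is unramified.
(-37/41) = 4^20 mod 41 = 1, giving Legendre symbol 1.
Legendre symbol 1 ⇒ 41 is split.

split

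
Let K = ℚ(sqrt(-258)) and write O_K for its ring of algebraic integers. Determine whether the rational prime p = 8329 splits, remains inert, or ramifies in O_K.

p is inert

Since -258 ≢ 1 mod 4, the ring of integers is ℤ[√-258] with discriminant 4·(-258) = -1032.
Since gcd(8329, -1032) = 1 the prime 8329 does not ramify.
(-258/8329) = 8071^4164 mod 8329 = 8328, giving Legendre symbol -1.
Legendre symbol -1 ⇒ 8329 is inert.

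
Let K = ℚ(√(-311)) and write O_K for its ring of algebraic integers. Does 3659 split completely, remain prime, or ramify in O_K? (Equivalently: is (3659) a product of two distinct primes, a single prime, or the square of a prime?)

p is inert

Since -311 ≡ 1 mod 4, the ring of integers is ℤ[(1+√-311)/2] with discriminant -311.
disc(K) = -311 is not divisible by 3659; 3659 is unramified.
Euler's criterion: (-311)^1829 mod 3659 = 3658. Thus (-311|3659) = -1.
d is a non-residue mod p, hence 3659 remains inert in O_K.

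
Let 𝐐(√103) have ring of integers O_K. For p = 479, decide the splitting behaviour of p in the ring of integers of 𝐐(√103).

splits completely

Since 103 ≢ 1 mod 4, the ring of integers is ℤ[√103] with discriminant 4·103 = 412.
479 ∤ 412, so 479 is unramified.
Euler's criterion: 103^239 mod 479 = 1. Thus (103|479) = 1.
d is a quadratic residue mod p, hence 479 splits in O_K.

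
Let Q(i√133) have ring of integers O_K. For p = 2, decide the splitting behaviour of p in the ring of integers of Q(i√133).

Since -133 ≢ 1 mod 4, the ring of integers is ℤ[√-133] with discriminant 4·(-133) = -532.
disc(K) = -532 = 2·(-266), so p = 2 is ramified.

ramified — (2) = 𝔭²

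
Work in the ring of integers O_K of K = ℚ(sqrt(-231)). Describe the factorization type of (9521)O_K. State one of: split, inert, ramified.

-231 mod 4 = 1, hence disc K = -231 and O_K = ℤ[(1+√-231)/2].
disc(K) = -231 is not divisible by 9521; 9521 is unramified.
Compute (-231/9521) via Euler: 9290^((9521-1)/2) mod 9521 = 1, so (-231/9521) = 1.
Legendre symbol 1 ⇒ 9521 is split.

splits completely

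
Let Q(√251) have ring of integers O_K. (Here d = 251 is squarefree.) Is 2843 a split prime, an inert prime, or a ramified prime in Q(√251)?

Since 251 ≢ 1 mod 4, the ring of integers is ℤ[√251] with discriminant 4·251 = 1004.
Since gcd(2843, 1004) = 1 the prime 2843 does not ramify.
Legendre symbol by Euler's criterion: (251/2843) ≡ 251^1421 ≡ 1 (mod 2843), i.e. (251/2843) = 1.
Legendre symbol 1 ⇒ 2843 is split.

split — (2843) = 𝔭₁𝔭₂ with 𝔭₁ ≠ 𝔭₂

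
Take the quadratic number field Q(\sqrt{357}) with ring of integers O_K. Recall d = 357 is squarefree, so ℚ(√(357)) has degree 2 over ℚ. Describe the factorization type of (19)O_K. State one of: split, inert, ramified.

Since 357 ≡ 1 mod 4, the ring of integers is ℤ[(1+√357)/2] with discriminant 357.
disc(K) = 357 is not divisible by 19; 19 is unramified.
(357/19) = 15^9 mod 19 = 18, giving Legendre symbol -1.
d is a non-residue mod p, hence 19 remains inert in O_K.

inert — (19) stays prime in O_K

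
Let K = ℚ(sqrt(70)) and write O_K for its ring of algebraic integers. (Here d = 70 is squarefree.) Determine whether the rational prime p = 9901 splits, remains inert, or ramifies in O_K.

70 mod 4 = 2, hence disc K = 4·70 = 280 and O_K = ℤ[√70].
disc(K) = 280 is not divisible by 9901; 9901 is unramified.
(70/9901) = 70^4950 mod 9901 = 1, giving Legendre symbol 1.
d is a quadratic residue mod p, hence 9901 splits in O_K.

split — (9901) = 𝔭₁𝔭₂ with 𝔭₁ ≠ 𝔭₂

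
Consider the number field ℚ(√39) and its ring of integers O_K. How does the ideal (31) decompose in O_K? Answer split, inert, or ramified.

split

Since 39 ≢ 1 mod 4, the ring of integers is ℤ[√39] with discriminant 4·39 = 156.
disc(K) = 156 is not divisible by 31; 31 is unramified.
Compute (39/31) via Euler: 8^((31-1)/2) mod 31 = 1, so (39/31) = 1.
d is a quadratic residue mod p, hence 31 splits in O_K.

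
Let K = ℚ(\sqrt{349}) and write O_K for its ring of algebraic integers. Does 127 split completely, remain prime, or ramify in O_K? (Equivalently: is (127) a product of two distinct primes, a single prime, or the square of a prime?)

349 mod 4 = 1, hence disc K = 349 and O_K = ℤ[(1+√349)/2].
Since gcd(127, 349) = 1 the prime 127 does not ramify.
(349/127) = 95^63 mod 127 = 126, giving Legendre symbol -1.
(349/127) = -1, so 127 is inert.

inert — (127) stays prime in O_K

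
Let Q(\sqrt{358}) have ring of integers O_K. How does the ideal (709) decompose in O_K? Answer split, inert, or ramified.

Since 358 ≢ 1 mod 4, the ring of integers is ℤ[√358] with discriminant 4·358 = 1432.
709 ∤ 1432, so 709 is unramified.
Legendre symbol by Euler's criterion: (358/709) ≡ 358^354 ≡ 708 (mod 709), i.e. (358/709) = -1.
(358/709) = -1, so 709 is inert.

709 remains inert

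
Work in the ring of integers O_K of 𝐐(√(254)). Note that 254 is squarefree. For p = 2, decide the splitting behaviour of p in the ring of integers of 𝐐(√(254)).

d = 254 ≡ 2 (mod 4), so O_K = ℤ[√254] and disc(K) = 4d = 1016.
disc(K) = 1016 = 2·508, so p = 2 is ramified.

ramifies in O_K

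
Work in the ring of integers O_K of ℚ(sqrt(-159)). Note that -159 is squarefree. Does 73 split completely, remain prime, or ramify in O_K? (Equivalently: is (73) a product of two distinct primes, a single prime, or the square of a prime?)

d = -159 ≡ 1 (mod 4), so O_K = ℤ[(1+√-159)/2] and disc(K) = d = -159.
Since gcd(73, -159) = 1 the prime 73 does not ramify.
(-159/73) = 60^36 mod 73 = 72, giving Legendre symbol -1.
(-159/73) = -1, so 73 is inert.

73 remains inert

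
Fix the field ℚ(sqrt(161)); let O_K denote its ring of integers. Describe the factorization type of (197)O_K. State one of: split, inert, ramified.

p splits

Since 161 ≡ 1 mod 4, the ring of integers is ℤ[(1+√161)/2] with discriminant 161.
disc(K) = 161 is not divisible by 197; 197 is unramified.
Euler's criterion: 161^98 mod 197 = 1. Thus (161|197) = 1.
d is a quadratic residue mod p, hence 197 splits in O_K.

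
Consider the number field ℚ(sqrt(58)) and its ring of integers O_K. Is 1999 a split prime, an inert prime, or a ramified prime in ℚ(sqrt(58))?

1999 remains inert

d = 58 ≡ 2 (mod 4), so O_K = ℤ[√58] and disc(K) = 4d = 232.
1999 ∤ 232, so 1999 is unramified.
Compute (58/1999) via Euler: 58^((1999-1)/2) mod 1999 = 1998, so (58/1999) = -1.
Legendre symbol -1 ⇒ 1999 is inert.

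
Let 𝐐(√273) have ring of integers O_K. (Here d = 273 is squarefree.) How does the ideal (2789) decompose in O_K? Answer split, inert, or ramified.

inert — (2789) stays prime in O_K

d = 273 ≡ 1 (mod 4), so O_K = ℤ[(1+√273)/2] and disc(K) = d = 273.
Since gcd(2789, 273) = 1 the prime 2789 does not ramify.
(273/2789) = 273^1394 mod 2789 = 2788, giving Legendre symbol -1.
(273/2789) = -1, so 2789 is inert.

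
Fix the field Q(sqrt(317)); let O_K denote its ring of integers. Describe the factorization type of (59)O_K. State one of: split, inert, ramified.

317 mod 4 = 1, hence disc K = 317 and O_K = ℤ[(1+√317)/2].
disc(K) = 317 is not divisible by 59; 59 is unramified.
Legendre symbol by Euler's criterion: (317/59) ≡ 317^29 ≡ 1 (mod 59), i.e. (317/59) = 1.
Legendre symbol 1 ⇒ 59 is split.

59 splits in O_K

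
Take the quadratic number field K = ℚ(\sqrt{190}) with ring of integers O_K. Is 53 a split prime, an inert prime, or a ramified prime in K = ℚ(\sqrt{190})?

inert

190 mod 4 = 2, hence disc K = 4·190 = 760 and O_K = ℤ[√190].
disc(K) = 760 is not divisible by 53; 53 is unramified.
Legendre symbol by Euler's criterion: (190/53) ≡ 190^26 ≡ 52 (mod 53), i.e. (190/53) = -1.
Legendre symbol -1 ⇒ 53 is inert.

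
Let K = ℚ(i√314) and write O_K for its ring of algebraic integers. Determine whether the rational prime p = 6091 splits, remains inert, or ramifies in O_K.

inert — (6091) stays prime in O_K

Since -314 ≢ 1 mod 4, the ring of integers is ℤ[√-314] with discriminant 4·(-314) = -1256.
6091 ∤ -1256, so 6091 is unramified.
(-314/6091) = 5777^3045 mod 6091 = 6090, giving Legendre symbol -1.
d is a non-residue mod p, hence 6091 remains inert in O_K.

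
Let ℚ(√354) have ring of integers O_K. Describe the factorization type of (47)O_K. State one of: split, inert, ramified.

split

Since 354 ≢ 1 mod 4, the ring of integers is ℤ[√354] with discriminant 4·354 = 1416.
47 ∤ 1416, so 47 is unramified.
Compute (354/47) via Euler: 25^((47-1)/2) mod 47 = 1, so (354/47) = 1.
(354/47) = 1, so 47 splits.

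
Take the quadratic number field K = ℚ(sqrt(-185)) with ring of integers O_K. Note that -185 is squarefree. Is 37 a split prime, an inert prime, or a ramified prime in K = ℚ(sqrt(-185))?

37 is ramified

-185 mod 4 = 3, hence disc K = 4·(-185) = -740 and O_K = ℤ[√-185].
disc(K) = -740 = 37·(-20), so p = 37 is ramified.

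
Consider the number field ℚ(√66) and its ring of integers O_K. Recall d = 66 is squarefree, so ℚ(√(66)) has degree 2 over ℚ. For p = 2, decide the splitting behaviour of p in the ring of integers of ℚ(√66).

d = 66 ≡ 2 (mod 4), so O_K = ℤ[√66] and disc(K) = 4d = 264.
2 divides disc(K) = 264, so 2 ramifies.

ramifies in O_K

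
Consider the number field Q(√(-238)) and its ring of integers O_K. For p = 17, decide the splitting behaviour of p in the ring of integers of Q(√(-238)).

17 is ramified

Since -238 ≢ 1 mod 4, the ring of integers is ℤ[√-238] with discriminant 4·(-238) = -952.
Ramification test: 17 | -952. The prime 17 ramifies in K.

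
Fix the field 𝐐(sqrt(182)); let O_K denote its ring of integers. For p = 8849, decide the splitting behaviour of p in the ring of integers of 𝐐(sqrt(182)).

d = 182 ≡ 2 (mod 4), so O_K = ℤ[√182] and disc(K) = 4d = 728.
disc(K) = 728 is not divisible by 8849; 8849 is unramified.
Euler's criterion: 182^4424 mod 8849 = 1. Thus (182|8849) = 1.
(182/8849) = 1, so 8849 splits.

8849 splits in O_K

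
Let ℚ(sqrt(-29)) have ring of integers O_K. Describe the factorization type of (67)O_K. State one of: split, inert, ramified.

d = -29 ≡ 3 (mod 4), so O_K = ℤ[√-29] and disc(K) = 4d = -116.
disc(K) = -116 is not divisible by 67; 67 is unramified.
Legendre symbol by Euler's criterion: (-29/67) ≡ (-29)^33 ≡ 66 (mod 67), i.e. (-29/67) = -1.
(-29/67) = -1, so 67 is inert.

inert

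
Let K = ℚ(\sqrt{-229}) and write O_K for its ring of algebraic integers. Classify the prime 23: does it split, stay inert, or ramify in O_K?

23 splits in O_K

Since -229 ≢ 1 mod 4, the ring of integers is ℤ[√-229] with discriminant 4·(-229) = -916.
23 ∤ -916, so 23 is unramified.
(-229/23) = 1^11 mod 23 = 1, giving Legendre symbol 1.
Legendre symbol 1 ⇒ 23 is split.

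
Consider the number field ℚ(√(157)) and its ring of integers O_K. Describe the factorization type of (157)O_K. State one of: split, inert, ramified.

ramified

157 mod 4 = 1, hence disc K = 157 and O_K = ℤ[(1+√157)/2].
Ramification test: 157 | 157. The prime 157 ramifies in K.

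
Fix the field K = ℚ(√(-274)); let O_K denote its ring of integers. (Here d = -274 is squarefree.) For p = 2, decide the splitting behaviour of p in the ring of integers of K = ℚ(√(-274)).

Since -274 ≢ 1 mod 4, the ring of integers is ℤ[√-274] with discriminant 4·(-274) = -1096.
Ramification test: 2 | -1096. The prime 2 ramifies in K.

ramified — (2) = 𝔭²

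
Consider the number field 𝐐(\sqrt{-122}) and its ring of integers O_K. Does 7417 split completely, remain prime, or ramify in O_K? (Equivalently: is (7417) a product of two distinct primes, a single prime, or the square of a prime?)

split — (7417) = 𝔭₁𝔭₂ with 𝔭₁ ≠ 𝔭₂

Since -122 ≢ 1 mod 4, the ring of integers is ℤ[√-122] with discriminant 4·(-122) = -488.
7417 ∤ -488, so 7417 is unramified.
Legendre symbol by Euler's criterion: (-122/7417) ≡ (-122)^3708 ≡ 1 (mod 7417), i.e. (-122/7417) = 1.
(-122/7417) = 1, so 7417 splits.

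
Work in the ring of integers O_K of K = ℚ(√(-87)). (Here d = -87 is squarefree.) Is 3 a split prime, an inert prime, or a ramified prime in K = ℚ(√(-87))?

ramifies in O_K

Since -87 ≡ 1 mod 4, the ring of integers is ℤ[(1+√-87)/2] with discriminant -87.
Ramification test: 3 | -87. The prime 3 ramifies in K.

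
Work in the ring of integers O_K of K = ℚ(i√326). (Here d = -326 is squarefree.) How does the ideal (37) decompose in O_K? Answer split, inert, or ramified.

37 splits in O_K

d = -326 ≡ 2 (mod 4), so O_K = ℤ[√-326] and disc(K) = 4d = -1304.
37 ∤ -1304, so 37 is unramified.
Legendre symbol by Euler's criterion: (-326/37) ≡ (-326)^18 ≡ 1 (mod 37), i.e. (-326/37) = 1.
(-326/37) = 1, so 37 splits.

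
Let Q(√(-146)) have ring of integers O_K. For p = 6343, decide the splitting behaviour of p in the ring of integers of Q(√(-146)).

d = -146 ≡ 2 (mod 4), so O_K = ℤ[√-146] and disc(K) = 4d = -584.
6343 ∤ -584, so 6343 is unramified.
Legendre symbol by Euler's criterion: (-146/6343) ≡ (-146)^3171 ≡ 6342 (mod 6343), i.e. (-146/6343) = -1.
d is a non-residue mod p, hence 6343 remains inert in O_K.

inert — (6343) stays prime in O_K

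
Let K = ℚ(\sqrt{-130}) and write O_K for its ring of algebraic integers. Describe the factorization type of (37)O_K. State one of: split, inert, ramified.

remains prime (inert)

d = -130 ≡ 2 (mod 4), so O_K = ℤ[√-130] and disc(K) = 4d = -520.
37 ∤ -520, so 37 is unramified.
Legendre symbol by Euler's criterion: (-130/37) ≡ (-130)^18 ≡ 36 (mod 37), i.e. (-130/37) = -1.
d is a non-residue mod p, hence 37 remains inert in O_K.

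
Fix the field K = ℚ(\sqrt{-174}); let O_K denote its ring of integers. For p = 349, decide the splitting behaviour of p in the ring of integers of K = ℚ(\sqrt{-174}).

349 remains inert

Since -174 ≢ 1 mod 4, the ring of integers is ℤ[√-174] with discriminant 4·(-174) = -696.
349 ∤ -696, so 349 is unramified.
(-174/349) = 175^174 mod 349 = 348, giving Legendre symbol -1.
Legendre symbol -1 ⇒ 349 is inert.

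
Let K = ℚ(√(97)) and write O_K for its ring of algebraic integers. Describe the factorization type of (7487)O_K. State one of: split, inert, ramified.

splits completely

d = 97 ≡ 1 (mod 4), so O_K = ℤ[(1+√97)/2] and disc(K) = d = 97.
Since gcd(7487, 97) = 1 the prime 7487 does not ramify.
(97/7487) = 97^3743 mod 7487 = 1, giving Legendre symbol 1.
Legendre symbol 1 ⇒ 7487 is split.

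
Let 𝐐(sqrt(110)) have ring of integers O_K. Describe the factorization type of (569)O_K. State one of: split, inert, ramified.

569 remains inert

110 mod 4 = 2, hence disc K = 4·110 = 440 and O_K = ℤ[√110].
disc(K) = 440 is not divisible by 569; 569 is unramified.
(110/569) = 110^284 mod 569 = 568, giving Legendre symbol -1.
(110/569) = -1, so 569 is inert.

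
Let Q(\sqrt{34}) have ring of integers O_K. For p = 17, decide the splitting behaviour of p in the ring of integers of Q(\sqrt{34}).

Since 34 ≢ 1 mod 4, the ring of integers is ℤ[√34] with discriminant 4·34 = 136.
17 divides disc(K) = 136, so 17 ramifies.

p ramifies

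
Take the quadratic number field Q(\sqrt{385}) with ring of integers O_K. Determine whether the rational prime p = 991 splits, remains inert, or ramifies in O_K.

Since 385 ≡ 1 mod 4, the ring of integers is ℤ[(1+√385)/2] with discriminant 385.
disc(K) = 385 is not divisible by 991; 991 is unramified.
Legendre symbol by Euler's criterion: (385/991) ≡ 385^495 ≡ 1 (mod 991), i.e. (385/991) = 1.
Legendre symbol 1 ⇒ 991 is split.

split — (991) = 𝔭₁𝔭₂ with 𝔭₁ ≠ 𝔭₂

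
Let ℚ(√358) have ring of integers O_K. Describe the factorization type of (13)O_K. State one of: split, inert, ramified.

p is inert

358 mod 4 = 2, hence disc K = 4·358 = 1432 and O_K = ℤ[√358].
disc(K) = 1432 is not divisible by 13; 13 is unramified.
Euler's criterion: 358^6 mod 13 = 12. Thus (358|13) = -1.
d is a non-residue mod p, hence 13 remains inert in O_K.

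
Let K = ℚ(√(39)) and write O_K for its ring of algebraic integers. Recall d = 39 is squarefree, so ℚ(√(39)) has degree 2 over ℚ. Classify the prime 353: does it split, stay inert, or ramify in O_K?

splits completely

Since 39 ≢ 1 mod 4, the ring of integers is ℤ[√39] with discriminant 4·39 = 156.
disc(K) = 156 is not divisible by 353; 353 is unramified.
Legendre symbol by Euler's criterion: (39/353) ≡ 39^176 ≡ 1 (mod 353), i.e. (39/353) = 1.
(39/353) = 1, so 353 splits.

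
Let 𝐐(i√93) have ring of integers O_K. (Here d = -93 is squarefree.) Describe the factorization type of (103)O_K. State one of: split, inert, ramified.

p is inert

Since -93 ≢ 1 mod 4, the ring of integers is ℤ[√-93] with discriminant 4·(-93) = -372.
103 ∤ -372, so 103 is unramified.
Legendre symbol by Euler's criterion: (-93/103) ≡ (-93)^51 ≡ 102 (mod 103), i.e. (-93/103) = -1.
(-93/103) = -1, so 103 is inert.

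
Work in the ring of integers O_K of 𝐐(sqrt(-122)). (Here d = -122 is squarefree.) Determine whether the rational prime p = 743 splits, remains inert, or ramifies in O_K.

splits completely

Since -122 ≢ 1 mod 4, the ring of integers is ℤ[√-122] with discriminant 4·(-122) = -488.
disc(K) = -488 is not divisible by 743; 743 is unramified.
Euler's criterion: (-122)^371 mod 743 = 1. Thus (-122|743) = 1.
d is a quadratic residue mod p, hence 743 splits in O_K.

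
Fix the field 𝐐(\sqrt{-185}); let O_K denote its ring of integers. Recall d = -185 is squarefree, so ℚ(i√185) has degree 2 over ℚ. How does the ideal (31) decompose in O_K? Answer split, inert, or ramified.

31 splits in O_K

Since -185 ≢ 1 mod 4, the ring of integers is ℤ[√-185] with discriminant 4·(-185) = -740.
31 ∤ -740, so 31 is unramified.
Legendre symbol by Euler's criterion: (-185/31) ≡ (-185)^15 ≡ 1 (mod 31), i.e. (-185/31) = 1.
(-185/31) = 1, so 31 splits.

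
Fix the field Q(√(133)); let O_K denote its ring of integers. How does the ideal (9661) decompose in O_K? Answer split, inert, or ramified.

split

Since 133 ≡ 1 mod 4, the ring of integers is ℤ[(1+√133)/2] with discriminant 133.
Since gcd(9661, 133) = 1 the prime 9661 does not ramify.
Compute (133/9661) via Euler: 133^((9661-1)/2) mod 9661 = 1, so (133/9661) = 1.
Legendre symbol 1 ⇒ 9661 is split.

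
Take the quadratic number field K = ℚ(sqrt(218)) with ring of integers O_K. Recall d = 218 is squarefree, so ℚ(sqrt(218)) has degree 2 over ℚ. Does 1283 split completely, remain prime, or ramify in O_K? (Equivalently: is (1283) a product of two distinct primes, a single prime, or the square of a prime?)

218 mod 4 = 2, hence disc K = 4·218 = 872 and O_K = ℤ[√218].
1283 ∤ 872, so 1283 is unramified.
(218/1283) = 218^641 mod 1283 = 1282, giving Legendre symbol -1.
(218/1283) = -1, so 1283 is inert.

remains prime (inert)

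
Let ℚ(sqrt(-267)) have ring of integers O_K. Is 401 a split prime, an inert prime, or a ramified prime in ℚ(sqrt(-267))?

p is inert

-267 mod 4 = 1, hence disc K = -267 and O_K = ℤ[(1+√-267)/2].
disc(K) = -267 is not divisible by 401; 401 is unramified.
Compute (-267/401) via Euler: 134^((401-1)/2) mod 401 = 400, so (-267/401) = -1.
(-267/401) = -1, so 401 is inert.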